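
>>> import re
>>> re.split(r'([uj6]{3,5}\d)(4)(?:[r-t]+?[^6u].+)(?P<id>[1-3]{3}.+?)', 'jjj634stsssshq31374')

With a capturing group present, the delimiter's captured portion is kept in the result list.

['', 'jjj63', '4', '3137', '4']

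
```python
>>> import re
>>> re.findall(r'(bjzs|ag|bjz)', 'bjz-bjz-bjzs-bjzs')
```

`|` is ordered: at each position the engine commits to the first alternative that works.
Walking the string: at [0:3] match 'bjz', group 1 = 'bjz'; at [4:7] match 'bjz', group 1 = 'bjz'; at [8:12] match 'bjzs', group 1 = 'bjzs'; at [13:17] match 'bjzs', group 1 = 'bjzs'.
One capturing group, so `findall` returns just the captured substring from each match — 4 in all.

['bjz', 'bjz', 'bjzs', 'bjzs']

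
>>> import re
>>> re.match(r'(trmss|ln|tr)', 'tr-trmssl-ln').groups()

('tr',)

With `match`, the pattern is implicitly anchored at the beginning.
The match spans [0:2] → 'tr'.
Captured: group 1 = 'tr'.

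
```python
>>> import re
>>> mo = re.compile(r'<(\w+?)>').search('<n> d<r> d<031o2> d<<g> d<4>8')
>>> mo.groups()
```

The match spans [0:3] → '<n>'.
Captured: group 1 = 'n'.

('n',)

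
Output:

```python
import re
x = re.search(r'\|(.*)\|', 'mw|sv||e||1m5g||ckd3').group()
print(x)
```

|sv||e||1m5g||

The match spans [2:16] → '|sv||e||1m5g||'.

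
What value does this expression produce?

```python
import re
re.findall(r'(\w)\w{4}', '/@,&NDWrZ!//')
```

['N']

This matches a word character (captured); then exactly 4 of a word character.
One capturing group, so `findall` returns just the captured substring from the one match — 1 in all.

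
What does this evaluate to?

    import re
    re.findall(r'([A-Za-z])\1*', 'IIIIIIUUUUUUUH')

['I', 'U', 'H']

`\1` has to match the exact text group 1 already captured.
`findall` collects group 1 from each match (3 total).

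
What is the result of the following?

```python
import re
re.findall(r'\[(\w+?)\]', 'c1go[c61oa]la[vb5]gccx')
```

With a single group, `findall` returns only what that group captured — 2 items.

['c61oa', 'vb5']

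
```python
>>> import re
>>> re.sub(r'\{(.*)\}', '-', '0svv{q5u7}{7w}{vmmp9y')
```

Matches: at [4:14] → '{q5u7}{7w}'.
Each match is replaced by '-'.

'0svv-{vmmp9y'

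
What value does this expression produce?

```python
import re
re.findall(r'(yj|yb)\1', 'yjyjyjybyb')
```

`\1` has to match the exact text group 1 already captured.
Walking the string: at [0:4] match 'yjyj', group 1 = 'yj'; at [6:10] match 'ybyb', group 1 = 'yb'.
With a single group, `findall` returns only what that group captured — 2 items.

['yj', 'yb']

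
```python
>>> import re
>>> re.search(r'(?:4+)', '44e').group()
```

The pattern matches one or more of a literal '4' (non-capturing group).
Unlike `match`, `search` isn't anchored — it looks for the pattern anywhere in the string.
The match spans [0:2] → '44'.

'44'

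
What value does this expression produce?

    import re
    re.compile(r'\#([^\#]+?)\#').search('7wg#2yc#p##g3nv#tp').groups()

The match spans [3:8] → '#2yc#'.
Captured: group 1 = '2yc'.

('2yc',)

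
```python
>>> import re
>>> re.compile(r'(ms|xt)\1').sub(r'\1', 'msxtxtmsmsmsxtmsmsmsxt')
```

'msxtmsmsxtmsmsxt'

The backreference `\1` re-matches whatever the first group consumed, character for character.
Matches: at [2:6] → 'xtxt'; at [6:10] → 'msms'; at [14:18] → 'msms'.
The replacement refers to a captured group, so each match is rewritten using its own captured text.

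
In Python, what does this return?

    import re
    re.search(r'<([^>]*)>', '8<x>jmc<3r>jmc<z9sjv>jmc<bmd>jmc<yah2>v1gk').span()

(1, 4)

`search` walks the string left to right and returns the first match it finds.
The match spans [1:4] → '<x>'.
Captured: group 1 = 'x'.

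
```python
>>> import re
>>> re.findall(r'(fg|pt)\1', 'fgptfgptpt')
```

`\1` is not a pattern — it's the concrete string captured by group 1, re-applied verbatim.
Because there's exactly one group, `findall` drops the full match and keeps group 1 from the one hit.

['pt']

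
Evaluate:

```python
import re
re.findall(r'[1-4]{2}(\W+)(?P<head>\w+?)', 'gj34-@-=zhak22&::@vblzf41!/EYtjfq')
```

Pattern: exactly 2 of a character in [1-4]; then one or more of a non-word character (captured); then one or more of a word character (lazy) (captured as 'head').
Walking the string: at [2:9] match '34-@-=z', groups = ('-@-=', 'z'); at [12:19] match '22&::@v', groups = ('&::@', 'v'); at [23:28] match '41!/E', groups = ('!/', 'E').
`findall` packs the 2 group values into a tuple for every match.

[('-@-=', 'z'), ('&::@', 'v'), ('!/', 'E')]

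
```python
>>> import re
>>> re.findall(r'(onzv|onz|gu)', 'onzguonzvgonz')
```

['onz', 'gu', 'onzv', 'onz']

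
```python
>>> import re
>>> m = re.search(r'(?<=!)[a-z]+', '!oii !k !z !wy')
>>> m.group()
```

The `(?=…)`/`(?<=…)` assertion just peeks at neighbouring text; it doesn't advance the match position.
`re.search` tries every starting position until one works.
The match spans [1:4] → 'oii'.

'oii'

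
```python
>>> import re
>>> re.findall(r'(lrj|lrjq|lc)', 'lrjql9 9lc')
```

['lrj', 'lc']

The regex engine tests alternatives in the order written; an earlier branch that matches wins even if a later one would match more.
Walking the string: at [0:3] match 'lrj', group 1 = 'lrj'; at [8:10] match 'lc', group 1 = 'lc'.
`findall` collects group 1 from each match (2 total).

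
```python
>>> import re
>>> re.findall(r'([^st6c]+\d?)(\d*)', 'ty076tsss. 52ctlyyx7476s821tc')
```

[('y076', ''), ('. 52', ''), ('lyyx7476', ''), ('821', '')]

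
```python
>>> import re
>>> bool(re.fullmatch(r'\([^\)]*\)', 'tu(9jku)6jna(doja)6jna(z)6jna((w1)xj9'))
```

`fullmatch` succeeds only if the pattern covers the string from start to end.
Here the string isn't matched end-to-end, so the call returns None, and `bool(None)` is False.

False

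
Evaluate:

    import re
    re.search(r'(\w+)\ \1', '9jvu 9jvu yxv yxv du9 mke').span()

`\1` is not a pattern — it's the concrete string captured by group 1, re-applied verbatim.
`search` walks the string left to right and returns the first match it finds.
The match spans [0:9] → '9jvu 9jvu'.
Captured: group 1 = '9jvu'.

(0, 9)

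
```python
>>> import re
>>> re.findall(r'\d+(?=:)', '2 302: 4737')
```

['302']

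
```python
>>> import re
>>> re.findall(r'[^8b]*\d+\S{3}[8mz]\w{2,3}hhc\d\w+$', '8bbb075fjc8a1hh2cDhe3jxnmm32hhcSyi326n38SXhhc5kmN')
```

['a1hh2cDhe3jxnmm32hhcSyi326n38SXhhc5kmN']

The pattern matches zero or more of any character except [8b], then one or more of a digit; then exactly 3 of a non-whitespace character, then one of [8mz]; then 2 to 3 of a word character; then the literal 'hhc', then a digit, then one or more of a word character; then anchored at the end.
Walking the string: at [11:49] → 'a1hh2cDhe3jxnmm32hhcSyi326n38SXhhc5kmN'.
Since nothing is captured, `findall` lists the 1 matched substring directly.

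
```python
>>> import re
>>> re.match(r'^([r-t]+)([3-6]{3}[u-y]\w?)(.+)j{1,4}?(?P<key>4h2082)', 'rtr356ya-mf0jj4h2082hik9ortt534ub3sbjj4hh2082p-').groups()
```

The match spans [0:20] → 'rtr356ya-mf0jj4h2082'.
Captured: group 1 = 'rtr', group 2 = '356ya', group 3 = '-mf0j', group 4 = '4h2082'.

('rtr', '356ya', '-mf0j', '4h2082')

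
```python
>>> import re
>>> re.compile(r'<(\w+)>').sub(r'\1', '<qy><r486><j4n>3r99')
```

Matches: at [0:4] → '<qy>'; at [4:10] → '<r486>'; at [10:15] → '<j4n>'.
Each match is replaced using the text its own group 1 captured.

'qyr486j4n3r99'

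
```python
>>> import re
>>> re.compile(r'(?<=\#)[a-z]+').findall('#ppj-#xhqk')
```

['ppj', 'xhqk']

The `(?=…)`/`(?<=…)` assertion just peeks at neighbouring text; it doesn't advance the match position.
Matches: at [1:4] → 'ppj'; at [6:10] → 'xhqk'.
`findall` yields the raw match text (2 of them) because the pattern has no groups.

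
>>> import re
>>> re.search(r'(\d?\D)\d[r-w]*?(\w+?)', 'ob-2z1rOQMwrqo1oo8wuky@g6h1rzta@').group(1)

'-'

Pattern: optionally a digit, then a non-digit (captured); then a digit, then zero or more of a character in [r-w] (lazy); then one or more of a word character (lazy) (captured).
A non-greedy quantifier consumes as few characters as it can — just enough that the remainder of the pattern still matches from where it stops; whatever follows it matches normally.
`re.search` tries every starting position until one works.
The match spans [2:5] → '-2z'.
Captured: group 1 = '-', group 2 = 'z'.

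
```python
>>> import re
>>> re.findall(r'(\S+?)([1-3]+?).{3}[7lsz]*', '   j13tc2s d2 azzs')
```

[('j', '1'), ('d', '2')]

The pattern matches one or more of a non-whitespace character (lazy) (captured); then one or more of a character in [1-3] (lazy) (captured); then exactly 3 of any character, then zero or more of one of [7lsz].
Scanning left to right: at [3:8] match 'j13tc', groups = ('j', '1'); at [11:18] match 'd2 azzs', groups = ('d', '2').
Multiple groups make `findall` return tuples — one 2-tuple for each match.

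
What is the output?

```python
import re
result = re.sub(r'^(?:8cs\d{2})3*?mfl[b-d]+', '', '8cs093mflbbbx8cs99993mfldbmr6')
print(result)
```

x8cs99993mfldbmr6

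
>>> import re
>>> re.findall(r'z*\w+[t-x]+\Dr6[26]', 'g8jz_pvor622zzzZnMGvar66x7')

The pattern matches zero or more of a literal 'z', then one or more of a word character; then one or more of a character in [t-x]; then a non-digit, then the literal 'r6', then one of [26].
Scanning left to right: at [0:24] → 'g8jz_pvor622zzzZnMGvar66'.
No capturing groups, so `findall` returns the 1 full match string.

['g8jz_pvor622zzzZnMGvar66']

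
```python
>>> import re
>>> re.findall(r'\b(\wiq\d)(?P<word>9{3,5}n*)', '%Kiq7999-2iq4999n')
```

[('Kiq7', '999'), ('2iq4', '999n')]

The pattern matches a word boundary (`\b`, zero-width); then a word character, then the literal 'iq', then a digit (captured); then 3 to 5 of the literal '9', then zero or more of a literal 'n' (captured as 'word').
Walking the string: at [1:8] match 'Kiq7999', groups = ('Kiq7', '999'); at [9:17] match '2iq4999n', groups = ('2iq4', '999n').
With 2 capturing groups, `findall` returns a 2-tuple per match.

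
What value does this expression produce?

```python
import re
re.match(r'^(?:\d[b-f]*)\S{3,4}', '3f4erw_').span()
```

(0, 6)

Pattern: anchored at the start of the string; then a digit, then zero or more of a character in [b-f] (non-capturing group); then 3 to 4 of a non-whitespace character.
With `match`, the pattern is implicitly anchored at the beginning.
The match spans [0:6] → '3f4erw'.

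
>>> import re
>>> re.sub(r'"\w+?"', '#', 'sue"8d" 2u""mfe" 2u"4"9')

'sue# 2u"# 2u#9'

Matches: at [3:7] → '"8d"'; at [11:16] → '"mfe"'; at [19:22] → '"4"'.
`sub` substitutes '#' at each match site.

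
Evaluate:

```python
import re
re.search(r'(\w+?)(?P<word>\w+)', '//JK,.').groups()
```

This matches one or more of a word character (lazy) (captured); then one or more of a word character (captured as 'word').
`re.search` scans for the first position where the pattern succeeds.
The match spans [2:4] → 'JK'.
Captured: group 1 = 'J', group 2 = 'K'.

('J', 'K')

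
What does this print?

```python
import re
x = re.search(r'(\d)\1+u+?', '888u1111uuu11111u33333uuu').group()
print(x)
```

888u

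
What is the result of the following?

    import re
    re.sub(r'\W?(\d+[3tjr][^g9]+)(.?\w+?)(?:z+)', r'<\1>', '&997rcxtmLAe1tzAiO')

'<997rcxtmLAe1>AiO'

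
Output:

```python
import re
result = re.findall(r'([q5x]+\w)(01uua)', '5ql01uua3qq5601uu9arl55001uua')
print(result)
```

Pattern: one or more of one of [q5x], then a word character (captured); then the literal '01', then the literal 'uua' (captured).
With 2 capturing groups, `findall` returns a 2-tuple per match.

[('5ql', '01uua'), ('550', '01uua')]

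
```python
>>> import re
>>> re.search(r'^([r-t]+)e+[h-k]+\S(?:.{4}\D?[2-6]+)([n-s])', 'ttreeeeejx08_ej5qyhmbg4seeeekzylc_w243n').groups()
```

('ttr', 'q')

The match spans [0:17] → 'ttreeeeejx08_ej5q'.
Captured: group 1 = 'ttr', group 2 = 'q'.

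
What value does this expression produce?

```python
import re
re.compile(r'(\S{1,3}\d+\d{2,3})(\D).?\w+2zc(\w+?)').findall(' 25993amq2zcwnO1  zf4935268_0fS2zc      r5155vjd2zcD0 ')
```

[('25993', 'a', 'w'), ('r5155', 'v', 'D')]

Pattern: 1 to 3 of a non-whitespace character, then one or more of a digit, then 2 to 3 of a digit (captured); then a non-digit (captured); then optionally any character, then one or more of a word character, then the literal '2zc'; then one or more of a word character (lazy) (captured).
With the lazy modifier that quantifier settles for the fewest repetitions that let the rest of the pattern succeed (the atoms after it are unaffected and can still be greedy).
Scanning left to right: at [1:13] match '25993amq2zcw', groups = ('25993', 'a', 'w'); at [40:52] match 'r5155vjd2zcD', groups = ('r5155', 'v', 'D').
`findall` packs the 3 group values into a tuple for every match.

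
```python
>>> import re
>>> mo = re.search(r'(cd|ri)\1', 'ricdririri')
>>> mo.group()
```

'riri'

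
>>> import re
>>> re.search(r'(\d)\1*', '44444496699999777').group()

'444444'

After group 1 captures some text, `\1` only succeeds where that same text appears again.
The match spans [0:6] → '444444'.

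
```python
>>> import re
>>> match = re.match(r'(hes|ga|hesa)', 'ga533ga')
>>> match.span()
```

`match` is anchored at position 0; if the pattern doesn't fit there, it returns None.
The match spans [0:2] → 'ga'.

(0, 2)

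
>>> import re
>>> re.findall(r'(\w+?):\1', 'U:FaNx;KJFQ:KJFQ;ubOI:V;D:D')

After group 1 captures some text, `\1` only succeeds where that same text appears again.
Because there's exactly one group, `findall` drops the full match and keeps group 1 from each hit.

['KJFQ', 'D']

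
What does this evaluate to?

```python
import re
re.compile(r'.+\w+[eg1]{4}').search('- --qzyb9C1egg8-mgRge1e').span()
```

(0, 23)

The match spans [0:23] → '- --qzyb9C1egg8-mgRge1e'.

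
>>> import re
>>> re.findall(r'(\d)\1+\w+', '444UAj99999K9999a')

After group 1 captures some text, `\1` only succeeds where that same text appears again.
Because there's exactly one group, `findall` drops the full match and keeps group 1 from the one hit.

['4']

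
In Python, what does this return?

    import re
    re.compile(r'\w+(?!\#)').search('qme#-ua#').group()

'qm'

Because the assertion is negative and zero-width, positions next to the forbidden text are skipped.
`re.search` scans for the first position where the pattern succeeds.
The match spans [0:2] → 'qm'.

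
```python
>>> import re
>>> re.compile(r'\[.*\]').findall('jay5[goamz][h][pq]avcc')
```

['[goamz][h][pq]']

Since nothing is captured, `findall` lists the 1 matched substring directly.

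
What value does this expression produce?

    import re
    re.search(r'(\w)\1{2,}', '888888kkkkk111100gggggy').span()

A backreference is literal: `\1` must see the identical characters the first group matched.
`re.search` tries every starting position until one works.
The match spans [0:6] → '888888'.
Captured: group 1 = '8'.

(0, 6)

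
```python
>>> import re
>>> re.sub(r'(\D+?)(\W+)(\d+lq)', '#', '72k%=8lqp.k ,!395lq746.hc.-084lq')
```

'72##746#'

Pattern: one or more of a non-digit (lazy) (captured); then one or more of a non-word character (captured); then one or more of a digit, then the literal 'lq' (captured).
Matches: at [2:8] → 'k%=8lq'; at [8:19] → 'p.k ,!395lq'; at [22:32] → '.hc.-084lq'.
Every occurrence is swapped for '#'.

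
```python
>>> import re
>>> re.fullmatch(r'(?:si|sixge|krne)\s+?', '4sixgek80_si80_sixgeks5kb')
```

`fullmatch` succeeds only if the pattern covers the string from start to end.
Here the pattern can't cover the whole string, so the call returns None.

None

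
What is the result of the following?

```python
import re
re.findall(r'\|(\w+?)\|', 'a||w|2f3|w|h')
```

['w', 'w']

Walking the string: at [2:5] match '|w|', group 1 = 'w'; at [8:11] match '|w|', group 1 = 'w'.
One capturing group, so `findall` returns just the captured substring from each match — 2 in all.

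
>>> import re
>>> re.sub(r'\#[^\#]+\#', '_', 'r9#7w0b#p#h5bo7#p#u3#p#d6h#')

'r9_p_p_p_'

Matches: at [2:8] → '#7w0b#'; at [9:16] → '#h5bo7#'; at [17:21] → '#u3#'; at [22:27] → '#d6h#'.
Each match is replaced by '_'.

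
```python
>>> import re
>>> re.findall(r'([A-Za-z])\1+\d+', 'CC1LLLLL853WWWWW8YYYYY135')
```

['C', 'L', 'W', 'Y']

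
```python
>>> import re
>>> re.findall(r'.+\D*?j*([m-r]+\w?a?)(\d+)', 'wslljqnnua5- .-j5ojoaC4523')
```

Pattern: one or more of any character, then zero or more of a non-digit (lazy), then zero or more of a literal 'j'; then one or more of a character in [m-r], then optionally a word character, then optionally a literal 'a' (captured); then one or more of a digit (captured).
Matches: at [0:11] match 'wslljqnnua5', groups = ('nua', '5').
2 groups means the one result is a tuple of 2 captured strings — 1 here.

[('nua', '5')]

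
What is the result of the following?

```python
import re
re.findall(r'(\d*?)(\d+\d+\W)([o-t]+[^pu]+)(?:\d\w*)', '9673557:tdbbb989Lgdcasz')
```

[('', '9673557:', 'tdbbb98')]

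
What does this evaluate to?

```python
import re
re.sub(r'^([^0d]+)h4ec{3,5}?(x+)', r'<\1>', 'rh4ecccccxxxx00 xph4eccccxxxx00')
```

This matches anchored at the start of the string; then one or more of any character except [0d] (captured); then the literal 'h4e', then 3 to 5 of the literal 'c' (lazy); then one or more of a literal 'x' (captured).
Matches: at [0:13] → 'rh4ecccccxxxx'.
Each match is replaced using the text its own group 1 captured.

'<r>00 xph4eccccxxxx00'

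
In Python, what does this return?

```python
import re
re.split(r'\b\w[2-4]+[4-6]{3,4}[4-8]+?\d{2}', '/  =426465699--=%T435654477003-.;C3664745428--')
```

['/  =', '--=%', '003-.;', '428--']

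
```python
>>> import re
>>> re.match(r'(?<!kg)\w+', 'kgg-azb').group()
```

Because the assertion is negative and zero-width, positions next to the forbidden text are skipped.
`match` is anchored at position 0; if the pattern doesn't fit there, it returns None.
The match spans [0:3] → 'kgg'.

'kgg'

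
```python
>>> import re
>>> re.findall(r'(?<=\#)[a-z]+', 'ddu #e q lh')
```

['e']

Because the assertion is zero-width, the text it checks is not consumed and won't appear in the result.
Since nothing is captured, `findall` lists the 1 matched substring directly.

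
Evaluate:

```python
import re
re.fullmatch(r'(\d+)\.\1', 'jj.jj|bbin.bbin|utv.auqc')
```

The backreference `\1` re-matches whatever the first group consumed, character for character.
`fullmatch` succeeds only if the pattern covers the string from start to end.
Here there's no way to consume every character, so the call returns None.

None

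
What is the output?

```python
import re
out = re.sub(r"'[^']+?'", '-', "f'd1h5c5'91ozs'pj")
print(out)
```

Matches: at [1:9] → "'d1h5c5'".
Each match is replaced by '-'.

f-91ozs'pj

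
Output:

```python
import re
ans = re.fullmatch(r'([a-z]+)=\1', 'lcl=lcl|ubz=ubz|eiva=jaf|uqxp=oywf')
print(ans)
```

A backreference is literal: `\1` must see the identical characters the first group matched.
`re.fullmatch` requires the pattern to consume the entire string.
Here the pattern can't cover the whole string, so the call returns None.

None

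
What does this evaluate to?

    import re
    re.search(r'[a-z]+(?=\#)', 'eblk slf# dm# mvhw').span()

(5, 8)

The positive lookaround only admits positions where the adjacent text matches; those characters stay outside the span.
`search` walks the string left to right and returns the first match it finds.
The match spans [5:8] → 'slf'.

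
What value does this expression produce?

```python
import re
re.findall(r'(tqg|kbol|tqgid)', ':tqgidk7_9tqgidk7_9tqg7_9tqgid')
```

['tqg', 'tqg', 'tqg', 'tqg']

Alternation isn't longest-match — the leftmost alternative that fits at this position is chosen.
Walking the string: at [1:4] match 'tqg', group 1 = 'tqg'; at [10:13] match 'tqg', group 1 = 'tqg'; at [19:22] match 'tqg', group 1 = 'tqg'; at [25:28] match 'tqg', group 1 = 'tqg'.
Because there's exactly one group, `findall` drops the full match and keeps group 1 from each hit.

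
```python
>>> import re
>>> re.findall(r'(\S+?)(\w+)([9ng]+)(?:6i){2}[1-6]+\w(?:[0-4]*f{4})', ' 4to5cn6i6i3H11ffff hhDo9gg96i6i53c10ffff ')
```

Pattern: one or more of a non-whitespace character (lazy) (captured); then one or more of a word character (captured); then one or more of one of [9ng] (captured); then the literal '6i' repeated 2 times, then one or more of a character in [1-6], then a word character; then zero or more of a character in [0-4], then exactly 4 of the literal 'f' (non-capturing group).
Because the quantifier is non-greedy, it stops expanding at the earliest point where the rest of the pattern can succeed.
Scanning left to right: at [1:19] match '4to5cn6i6i3H11ffff', groups = ('4', 'to5c', 'n'); at [20:41] match 'hhDo9gg96i6i53c10ffff', groups = ('h', 'hDo9gg', '9').
3 groups means each result is a tuple of 3 captured strings — 2 here.

[('4', 'to5c', 'n'), ('h', 'hDo9gg', '9')]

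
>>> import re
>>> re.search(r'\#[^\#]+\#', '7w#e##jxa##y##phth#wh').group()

'#e#'

The match spans [2:5] → '#e#'.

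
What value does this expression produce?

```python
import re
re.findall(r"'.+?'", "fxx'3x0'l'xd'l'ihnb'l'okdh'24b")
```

Because the quantifier is non-greedy, it stops expanding at the earliest point where the rest of the pattern can succeed.
Scanning left to right: at [3:8] → "'3x0'"; at [9:13] → "'xd'"; at [14:20] → "'ihnb'"; at [21:27] → "'okdh'".
`findall` yields the raw match text (4 of them) because the pattern has no groups.

["'3x0'", "'xd'", "'ihnb'", "'okdh'"]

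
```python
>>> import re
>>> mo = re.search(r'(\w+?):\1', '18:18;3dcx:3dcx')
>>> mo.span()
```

`\1` is not a pattern — it's the concrete string captured by group 1, re-applied verbatim.
`search` walks the string left to right and returns the first match it finds.
The match spans [0:5] → '18:18'.
Captured: group 1 = '18'.

(0, 5)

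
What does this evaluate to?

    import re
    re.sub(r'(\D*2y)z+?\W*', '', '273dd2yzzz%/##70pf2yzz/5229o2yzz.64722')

A `+?`/`*?`/`{m,n}?` starts at its minimum and grows only as far as needed for what follows to match.
Every occurrence is swapped for ''.

'273zz%/##70z/5229z.64722'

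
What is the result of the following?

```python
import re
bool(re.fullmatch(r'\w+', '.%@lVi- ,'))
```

The pattern matches one or more of a word character.
`re.fullmatch` is like wrapping the pattern in `^…$` (in single-line mode).
Here the string isn't matched end-to-end, so the call returns None, and `bool(None)` is False.

False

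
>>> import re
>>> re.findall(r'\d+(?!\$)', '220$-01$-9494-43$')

['22', '0', '9494', '4']

Because the assertion is negative and zero-width, positions next to the forbidden text are skipped.
With no groups in the pattern, `findall` gives back each whole match — 4 here.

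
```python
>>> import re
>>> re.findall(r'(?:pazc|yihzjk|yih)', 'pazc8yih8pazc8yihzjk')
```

['pazc', 'yih', 'pazc', 'yihzjk']

The regex engine tests alternatives in the order written; an earlier branch that matches wins even if a later one would match more.
Walking the string: at [0:4] → 'pazc'; at [5:8] → 'yih'; at [9:13] → 'pazc'; at [14:20] → 'yihzjk'.
With no groups in the pattern, `findall` gives back each whole match — 4 here.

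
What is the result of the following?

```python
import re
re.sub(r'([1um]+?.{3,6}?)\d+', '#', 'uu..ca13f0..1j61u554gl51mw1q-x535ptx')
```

The pattern matches one or more of one of [1um] (lazy), then 3 to 6 of any character (lazy) (captured); then one or more of a digit.
Matches: at [0:8] → 'uu..ca13'; at [12:20] → '1j61u554'; at [23:33] → '1mw1q-x535'.
`sub` substitutes '#' at each match site.

'#f0..#gl5#ptx'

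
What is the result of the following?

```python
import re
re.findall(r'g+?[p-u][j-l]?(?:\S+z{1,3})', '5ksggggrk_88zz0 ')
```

['ggggrk_88zz']

Pattern: one or more of a literal 'g' (lazy), then a character in [p-u], then optionally a character in [j-l]; then one or more of a non-whitespace character, then 1 to 3 of the literal 'z' (non-capturing group).
Matches: at [3:14] → 'ggggrk_88zz'.
With no groups in the pattern, `findall` gives back each whole match — 1 here.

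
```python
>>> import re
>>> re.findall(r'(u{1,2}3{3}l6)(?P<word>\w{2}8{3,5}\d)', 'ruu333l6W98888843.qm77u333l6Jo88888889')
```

This matches 1 to 2 of a literal 'u', then exactly 3 of a literal '3', then the literal 'l6' (captured); then exactly 2 of a word character, then 3 to 5 of a literal '8', then a digit (captured as 'word').
Scanning left to right: at [1:16] match 'uu333l6W9888884', groups = ('uu333l6', 'W9888884'); at [22:36] match 'u333l6Jo888888', groups = ('u333l6', 'Jo888888').
Multiple groups make `findall` return tuples — one 2-tuple for each match.

[('uu333l6', 'W9888884'), ('u333l6', 'Jo888888')]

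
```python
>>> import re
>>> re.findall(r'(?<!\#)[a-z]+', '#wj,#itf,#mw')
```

['j', 'tf', 'w']

The negative lookahead/lookbehind blocks any match where the forbidden context is present.
Walking the string: at [2:3] → 'j'; at [6:8] → 'tf'; at [11:12] → 'w'.
No capturing groups, so `findall` returns the 3 full match strings.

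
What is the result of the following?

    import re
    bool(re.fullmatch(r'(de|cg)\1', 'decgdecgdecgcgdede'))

False

`\1` is not a pattern — it's the concrete string captured by group 1, re-applied verbatim.
`re.fullmatch` requires the pattern to consume the entire string.
Here the string isn't matched end-to-end, so the call returns None, and `bool(None)` is False.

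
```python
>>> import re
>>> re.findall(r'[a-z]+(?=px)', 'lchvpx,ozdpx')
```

['lchv', 'ozd']

The `(?=…)`/`(?<=…)` assertion just peeks at neighbouring text; it doesn't advance the match position.
Walking the string: at [0:4] → 'lchv'; at [7:10] → 'ozd'.
`findall` yields the raw match text (2 of them) because the pattern has no groups.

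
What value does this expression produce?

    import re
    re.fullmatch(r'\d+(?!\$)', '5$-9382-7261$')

The negative lookahead/lookbehind blocks any match where the forbidden context is present.
`re.fullmatch` requires the pattern to consume the entire string.
Here the pattern can't cover the whole string, so the call returns None.

None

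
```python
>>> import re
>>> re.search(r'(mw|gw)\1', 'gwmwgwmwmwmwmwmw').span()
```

A backreference is literal: `\1` must see the identical characters the first group matched.
The match spans [6:10] → 'mwmw'.

(6, 10)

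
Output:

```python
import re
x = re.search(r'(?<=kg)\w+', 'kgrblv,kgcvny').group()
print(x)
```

rblv

The positive lookaround only admits positions where the adjacent text matches; those characters stay outside the span.
`re.search` scans for the first position where the pattern succeeds.
The match spans [2:6] → 'rblv'.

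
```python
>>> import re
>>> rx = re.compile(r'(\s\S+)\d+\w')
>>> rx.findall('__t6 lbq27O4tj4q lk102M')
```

The pattern matches whitespace, then one or more of a non-whitespace character (captured); then one or more of a digit, then a word character.
Walking the string: at [4:16] match ' lbq27O4tj4q', group 1 = ' lbq27O4tj'; at [16:23] match ' lk102M', group 1 = ' lk10'.
With a single group, `findall` returns only what that group captured — 2 items.

[' lbq27O4tj', ' lk10']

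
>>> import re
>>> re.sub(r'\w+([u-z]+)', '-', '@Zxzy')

Each match is replaced by '-'.

'@-'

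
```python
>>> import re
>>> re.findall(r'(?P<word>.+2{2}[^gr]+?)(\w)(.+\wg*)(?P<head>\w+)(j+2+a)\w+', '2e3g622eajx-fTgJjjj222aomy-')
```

[('2e3g622e', 'a', 'jx-fTgJj', 'j', 'j222a')]

A `+?`/`*?`/`{m,n}?` starts at its minimum and grows only as far as needed for what follows to match.
With 5 capturing groups, `findall` returns a 5-tuple per match.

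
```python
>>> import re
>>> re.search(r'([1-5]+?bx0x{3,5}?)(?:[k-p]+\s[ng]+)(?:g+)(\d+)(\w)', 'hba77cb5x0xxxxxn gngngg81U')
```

None

This matches one or more of a character in [1-5] (lazy), then the literal 'bx0', then 3 to 5 of a literal 'x' (lazy) (captured); then one or more of a character in [k-p], then whitespace, then one or more of one of [ng] (non-capturing group); then one or more of a literal 'g' (non-capturing group); then one or more of a digit (captured); then a word character (captured).
Here the pattern never matches, so the call returns None.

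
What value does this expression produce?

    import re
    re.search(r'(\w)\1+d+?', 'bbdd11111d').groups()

('b',)

The backreference `\1` re-matches whatever the first group consumed, character for character.
`search` walks the string left to right and returns the first match it finds.
The match spans [0:3] → 'bbd'.
Captured: group 1 = 'b'.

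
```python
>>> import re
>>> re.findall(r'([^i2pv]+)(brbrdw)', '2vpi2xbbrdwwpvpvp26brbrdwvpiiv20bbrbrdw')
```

[('6', 'brbrdw'), ('0b', 'brbrdw')]

Pattern: one or more of any character except [i2pv] (captured); then the literal 'brb', then the literal 'rdw' (captured).
Scanning left to right: at [18:25] match '6brbrdw', groups = ('6', 'brbrdw'); at [31:39] match '0bbrbrdw', groups = ('0b', 'brbrdw').
With 2 capturing groups, `findall` returns a 2-tuple per match.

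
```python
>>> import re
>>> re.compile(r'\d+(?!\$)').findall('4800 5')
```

['4800', '5']

The negative lookaround is zero-width — it rules out positions where the adjacent text would match, without consuming anything.
No capturing groups, so `findall` returns the 2 full match strings.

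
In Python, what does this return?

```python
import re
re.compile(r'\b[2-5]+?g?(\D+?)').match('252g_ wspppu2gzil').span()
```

With `match`, the pattern is implicitly anchored at the beginning.
The match spans [0:5] → '252g_'.

(0, 5)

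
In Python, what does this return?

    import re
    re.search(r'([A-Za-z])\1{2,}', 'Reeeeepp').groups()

('e',)

The match spans [1:6] → 'eeeee'.
Captured: group 1 = 'e'.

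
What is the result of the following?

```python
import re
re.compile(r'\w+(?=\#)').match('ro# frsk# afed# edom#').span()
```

The positive lookaround only admits positions where the adjacent text matches; those characters stay outside the span.
`match` is anchored at position 0; if the pattern doesn't fit there, it returns None.
The match spans [0:2] → 'ro'.

(0, 2)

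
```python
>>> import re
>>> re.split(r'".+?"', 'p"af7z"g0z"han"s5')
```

['p', 'g0z', 's5']

Matches to split on: at [1:7] → '"af7z"'; at [10:15] → '"han"'.
`split` removes every match and returns the 3 fragments in between.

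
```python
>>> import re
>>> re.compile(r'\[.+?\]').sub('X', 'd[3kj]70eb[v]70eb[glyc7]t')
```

'dX70ebX70ebXt'

Matches: at [1:6] → '[3kj]'; at [10:13] → '[v]'; at [17:24] → '[glyc7]'.
Every occurrence is swapped for 'X'.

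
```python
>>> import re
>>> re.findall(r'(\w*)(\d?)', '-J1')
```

The pattern matches zero or more of a word character (captured); then optionally a digit (captured).
With 2 capturing groups, `findall` returns a 2-tuple per match.

[('', ''), ('J1', ''), ('', '')]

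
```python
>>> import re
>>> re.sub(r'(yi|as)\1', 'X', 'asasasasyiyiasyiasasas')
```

'XXXasyiXas'

The backreference `\1` re-matches whatever the first group consumed, character for character.
Every occurrence is swapped for 'X'.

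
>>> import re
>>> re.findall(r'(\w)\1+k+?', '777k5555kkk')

After group 1 captures some text, `\1` only succeeds where that same text appears again.
One capturing group, so `findall` returns just the captured substring from each match — 2 in all.

['7', '5']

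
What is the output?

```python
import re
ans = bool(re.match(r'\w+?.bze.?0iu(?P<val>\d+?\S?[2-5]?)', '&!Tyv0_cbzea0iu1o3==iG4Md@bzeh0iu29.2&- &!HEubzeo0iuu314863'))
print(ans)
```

False

The pattern matches one or more of a word character (lazy), then any character; then the literal 'bze', then optionally any character, then the literal '0iu'; then one or more of a digit (lazy), then optionally a non-whitespace character, then optionally a character in [2-5] (captured as 'val').
With `match`, the pattern is implicitly anchored at the beginning.
Here position 0 doesn't satisfy it, so the call returns None, and `bool(None)` is False.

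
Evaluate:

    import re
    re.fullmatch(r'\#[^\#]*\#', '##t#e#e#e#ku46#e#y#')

None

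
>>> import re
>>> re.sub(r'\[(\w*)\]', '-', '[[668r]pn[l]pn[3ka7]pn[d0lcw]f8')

`sub` substitutes '-' at each match site.

'[-pn-pn-pn-f8'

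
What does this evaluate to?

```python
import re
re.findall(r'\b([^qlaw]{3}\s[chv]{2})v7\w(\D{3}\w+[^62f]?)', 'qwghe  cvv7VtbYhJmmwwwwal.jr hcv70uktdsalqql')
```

This matches a word boundary (`\b`, zero-width); then exactly 3 of any character except [qlaw], then whitespace, then exactly 2 of one of [chv] (captured); then the literal 'v7', then a word character; then exactly 3 of a non-digit, then one or more of a word character, then optionally any character except [62f] (captured).
Multiple groups make `findall` return tuples — one 2-tuple for the one match.

[('.jr hc', 'uktdsalqql')]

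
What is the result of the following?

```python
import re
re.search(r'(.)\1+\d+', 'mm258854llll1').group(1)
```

`\1` is not a pattern — it's the concrete string captured by group 1, re-applied verbatim.
Unlike `match`, `search` isn't anchored — it looks for the pattern anywhere in the string.
The match spans [0:8] → 'mm258854'.
Captured: group 1 = 'm'.

'm'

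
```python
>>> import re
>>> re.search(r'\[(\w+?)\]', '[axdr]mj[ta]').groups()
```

('axdr',)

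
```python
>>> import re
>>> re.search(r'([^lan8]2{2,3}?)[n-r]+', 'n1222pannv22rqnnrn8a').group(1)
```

'1222'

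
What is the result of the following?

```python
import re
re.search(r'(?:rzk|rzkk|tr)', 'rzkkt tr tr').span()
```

(0, 3)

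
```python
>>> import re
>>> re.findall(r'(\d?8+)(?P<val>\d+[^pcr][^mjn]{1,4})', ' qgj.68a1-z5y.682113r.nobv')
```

[('68', '2113r.')]

Pattern: optionally a digit, then one or more of a literal '8' (captured); then one or more of a digit, then any character except [pcr], then 1 to 4 of any character except [mjn] (captured as 'val').
Scanning left to right: at [14:22] match '682113r.', groups = ('68', '2113r.').
Multiple groups make `findall` return tuples — one 2-tuple for the one match.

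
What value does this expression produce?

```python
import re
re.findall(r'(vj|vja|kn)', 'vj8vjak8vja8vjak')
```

`|` is ordered: at each position the engine commits to the first alternative that works.
`findall` collects group 1 from each match (4 total).

['vj', 'vj', 'vj', 'vj']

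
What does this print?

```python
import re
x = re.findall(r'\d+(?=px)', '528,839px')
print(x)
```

The lookaround is zero-width — it requires the adjacent text to match without consuming it, so the asserted text isn't part of the match.
Walking the string: at [4:7] → '839'.
With no groups in the pattern, `findall` gives back each whole match — 1 here.

['839']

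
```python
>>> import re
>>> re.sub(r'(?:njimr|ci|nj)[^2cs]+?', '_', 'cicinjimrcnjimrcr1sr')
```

'ci_jimrc_mrcr1sr'

Matches: at [2:5] → 'cin'; at [10:13] → 'nji'.
Each match is replaced by '_'.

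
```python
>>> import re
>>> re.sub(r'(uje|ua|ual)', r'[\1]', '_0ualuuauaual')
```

'_0[ua]lu[ua][ua][ua]l'

`|` is ordered: at each position the engine commits to the first alternative that works.
`\1` in the replacement pulls in group 1's text for each match.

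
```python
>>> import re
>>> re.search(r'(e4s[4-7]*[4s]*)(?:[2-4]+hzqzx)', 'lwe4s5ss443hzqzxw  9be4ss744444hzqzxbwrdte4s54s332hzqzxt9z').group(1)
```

'e4s5ss44'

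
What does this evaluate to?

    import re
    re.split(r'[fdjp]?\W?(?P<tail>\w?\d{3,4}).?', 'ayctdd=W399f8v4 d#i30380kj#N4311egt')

['ayctd', 'W399', '8v4 ', 'i3038', 'k', 'N4311', 'gt']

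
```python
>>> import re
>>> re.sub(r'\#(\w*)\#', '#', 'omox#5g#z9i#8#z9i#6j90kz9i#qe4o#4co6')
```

Each match is replaced by '#'.

'omox#z9i#z9i#qe4o#4co6'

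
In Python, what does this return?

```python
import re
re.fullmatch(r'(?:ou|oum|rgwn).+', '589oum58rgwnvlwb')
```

`fullmatch` succeeds only if the pattern covers the string from start to end.
Here the pattern can't cover the whole string, so the call returns None.

None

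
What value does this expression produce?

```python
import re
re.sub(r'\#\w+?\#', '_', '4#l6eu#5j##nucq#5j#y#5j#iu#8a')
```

'4_5j#_5j_5j_8a'

Every occurrence is swapped for '_'.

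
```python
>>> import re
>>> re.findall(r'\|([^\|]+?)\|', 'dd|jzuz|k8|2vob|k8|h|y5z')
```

`findall` collects group 1 from each match (3 total).

['jzuz', '2vob', 'h']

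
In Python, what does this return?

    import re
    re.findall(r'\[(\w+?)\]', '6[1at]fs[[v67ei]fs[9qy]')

['1at', 'v67ei', '9qy']

Matches: at [1:6] match '[1at]', group 1 = '1at'; at [9:16] match '[v67ei]', group 1 = 'v67ei'; at [18:23] match '[9qy]', group 1 = '9qy'.
`findall` collects group 1 from each match (3 total).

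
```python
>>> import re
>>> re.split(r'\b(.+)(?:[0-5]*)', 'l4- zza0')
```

['', 'l4- zza0', '']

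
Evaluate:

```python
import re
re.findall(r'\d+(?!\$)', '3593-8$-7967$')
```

A negative assertion filters positions out without eating any characters.
Matches: at [0:4] → '3593'; at [8:11] → '796'.
Since nothing is captured, `findall` lists the 2 matched substrings directly.

['3593', '796']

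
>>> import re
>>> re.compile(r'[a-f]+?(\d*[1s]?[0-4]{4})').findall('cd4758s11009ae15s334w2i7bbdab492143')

`findall` collects group 1 from each match (2 total).

['4758s1100', '492143']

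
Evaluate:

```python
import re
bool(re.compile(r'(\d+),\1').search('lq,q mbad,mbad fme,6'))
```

A backreference is literal: `\1` must see the identical characters the first group matched.
`re.search` scans for the first position where the pattern succeeds.
Here nothing in the string fits, so the call returns None, and `bool(None)` is False.

False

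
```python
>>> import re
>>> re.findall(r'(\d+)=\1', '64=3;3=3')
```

After group 1 captures some text, `\1` only succeeds where that same text appears again.
With a single group, `findall` returns only what that group captured — 1 item.

['3']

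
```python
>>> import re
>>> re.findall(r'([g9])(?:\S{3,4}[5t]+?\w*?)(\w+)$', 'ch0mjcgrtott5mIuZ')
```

2 groups means the one result is a tuple of 2 captured strings — 1 here.

[('g', '5mIuZ')]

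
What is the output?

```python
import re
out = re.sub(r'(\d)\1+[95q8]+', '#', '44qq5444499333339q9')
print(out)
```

`\1` has to match the exact text group 1 already captured.
Matches: at [0:5] → '44qq5'; at [5:11] → '444499'; at [11:19] → '333339q9'.
`sub` substitutes '#' at each match site.

###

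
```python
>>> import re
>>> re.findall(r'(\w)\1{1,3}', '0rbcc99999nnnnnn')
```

The backreference `\1` re-matches whatever the first group consumed, character for character.
Walking the string: at [3:5] match 'cc', group 1 = 'c'; at [5:9] match '9999', group 1 = '9'; at [10:14] match 'nnnn', group 1 = 'n'; at [14:16] match 'nn', group 1 = 'n'.
`findall` collects group 1 from each match (4 total).

['c', '9', 'n', 'n']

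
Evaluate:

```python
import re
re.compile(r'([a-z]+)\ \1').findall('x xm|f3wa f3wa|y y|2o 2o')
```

['x', 'y']

A backreference is literal: `\1` must see the identical characters the first group matched.
One capturing group, so `findall` returns just the captured substring from each match — 2 in all.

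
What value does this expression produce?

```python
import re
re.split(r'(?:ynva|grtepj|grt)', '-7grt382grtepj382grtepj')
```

['-7', '382', '382', '']

`|` is ordered: at each position the engine commits to the first alternative that works.
`split` removes every match and returns the 4 fragments in between.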